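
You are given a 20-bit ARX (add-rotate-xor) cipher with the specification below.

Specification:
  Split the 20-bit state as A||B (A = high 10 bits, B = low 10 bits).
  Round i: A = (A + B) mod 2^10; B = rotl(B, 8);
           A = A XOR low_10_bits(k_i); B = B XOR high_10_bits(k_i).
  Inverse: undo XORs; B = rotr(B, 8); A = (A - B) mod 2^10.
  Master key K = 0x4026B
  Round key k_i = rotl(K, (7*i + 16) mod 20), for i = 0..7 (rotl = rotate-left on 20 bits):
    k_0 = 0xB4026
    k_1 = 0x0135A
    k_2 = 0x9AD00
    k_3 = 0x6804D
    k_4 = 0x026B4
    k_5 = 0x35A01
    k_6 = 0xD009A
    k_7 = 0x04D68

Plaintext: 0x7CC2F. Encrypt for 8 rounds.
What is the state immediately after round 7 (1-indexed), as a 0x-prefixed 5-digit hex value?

s_0 = plaintext = 0x7CC2F
s_1 = Round(s_0, k_0) = 0x811DB
s_2 = Round(s_1, k_1) = 0x21772
s_3 = Round(s_2, k_2) = 0xBDCB7
s_4 = Round(s_3, k_3) = 0xF8E8D
s_5 = Round(s_4, k_4) = 0x311AA
s_6 = Round(s_5, k_5) = 0x1BEBC
s_7 = Round(s_6, k_6) = 0xEC7EF
s_8 = Round(s_7, k_7) = 0xB23E8

0xEC7EF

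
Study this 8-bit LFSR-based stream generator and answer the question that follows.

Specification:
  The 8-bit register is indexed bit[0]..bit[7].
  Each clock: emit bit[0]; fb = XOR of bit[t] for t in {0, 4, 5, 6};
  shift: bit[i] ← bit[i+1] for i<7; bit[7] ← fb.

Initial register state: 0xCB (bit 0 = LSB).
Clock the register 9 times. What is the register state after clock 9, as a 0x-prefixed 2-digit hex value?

reg_0 = 0xCB
clock 1: out=1, reg = 0x65
clock 2: out=1, reg = 0xB2
clock 3: out=0, reg = 0x59
clock 4: out=1, reg = 0xAC
clock 5: out=0, reg = 0xD6
clock 6: out=0, reg = 0x6B
clock 7: out=1, reg = 0xB5
clock 8: out=1, reg = 0xDA
clock 9: out=0, reg = 0x6D

0x6D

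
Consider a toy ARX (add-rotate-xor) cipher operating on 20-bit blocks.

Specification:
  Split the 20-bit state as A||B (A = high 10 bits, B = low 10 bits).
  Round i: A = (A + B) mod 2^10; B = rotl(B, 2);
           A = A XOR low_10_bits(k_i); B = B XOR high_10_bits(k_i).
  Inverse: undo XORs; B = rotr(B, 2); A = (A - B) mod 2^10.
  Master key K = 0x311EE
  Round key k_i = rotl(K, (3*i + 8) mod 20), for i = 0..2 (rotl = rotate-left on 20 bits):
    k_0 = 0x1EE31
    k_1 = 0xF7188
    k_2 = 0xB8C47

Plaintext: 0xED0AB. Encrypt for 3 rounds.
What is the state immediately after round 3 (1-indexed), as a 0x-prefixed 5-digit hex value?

0x420EB

s_0 = plaintext = 0xED0AB
s_1 = Round(s_0, k_0) = 0x9BAD7
s_2 = Round(s_1, k_1) = 0x33482
s_3 = Round(s_2, k_2) = 0x420EB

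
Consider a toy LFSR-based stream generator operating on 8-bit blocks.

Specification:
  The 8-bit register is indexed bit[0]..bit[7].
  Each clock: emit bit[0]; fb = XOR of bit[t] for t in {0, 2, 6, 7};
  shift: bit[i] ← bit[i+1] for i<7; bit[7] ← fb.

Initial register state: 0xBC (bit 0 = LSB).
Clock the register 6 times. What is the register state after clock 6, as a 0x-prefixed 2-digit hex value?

0xC2

reg_0 = 0xBC
clock 1: out=0, reg = 0x5E
clock 2: out=0, reg = 0x2F
clock 3: out=1, reg = 0x17
clock 4: out=1, reg = 0x0B
clock 5: out=1, reg = 0x85
clock 6: out=1, reg = 0xC2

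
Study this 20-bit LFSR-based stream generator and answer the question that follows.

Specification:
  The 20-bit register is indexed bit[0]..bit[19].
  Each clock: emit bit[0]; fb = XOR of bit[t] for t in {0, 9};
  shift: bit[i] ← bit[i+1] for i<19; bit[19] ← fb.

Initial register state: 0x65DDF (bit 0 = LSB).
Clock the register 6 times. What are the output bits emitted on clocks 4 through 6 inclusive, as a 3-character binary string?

110

reg_0 = 0x65DDF
clock 1: out=1, reg = 0xB2EEF
clock 2: out=1, reg = 0x59777
clock 3: out=1, reg = 0x2CBBB
clock 4: out=1, reg = 0x165DD
clock 5: out=1, reg = 0x8B2EE
clock 6: out=0, reg = 0xC5977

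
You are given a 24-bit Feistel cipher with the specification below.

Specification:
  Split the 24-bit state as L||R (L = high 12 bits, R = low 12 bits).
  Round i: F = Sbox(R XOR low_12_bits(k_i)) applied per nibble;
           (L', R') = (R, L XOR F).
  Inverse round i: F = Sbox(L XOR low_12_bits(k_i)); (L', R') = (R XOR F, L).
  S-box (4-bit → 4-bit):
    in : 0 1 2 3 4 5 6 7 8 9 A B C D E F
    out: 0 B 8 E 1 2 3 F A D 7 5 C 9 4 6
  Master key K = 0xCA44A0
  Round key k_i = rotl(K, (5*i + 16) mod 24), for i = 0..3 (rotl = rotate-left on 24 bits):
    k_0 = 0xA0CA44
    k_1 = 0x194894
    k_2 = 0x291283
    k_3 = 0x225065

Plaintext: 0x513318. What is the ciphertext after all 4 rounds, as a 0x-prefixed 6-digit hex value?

0x37BDD9

s_0 = plaintext = 0x513318
s_1 = Round(s_0, k_0) = 0x31883F
s_2 = Round(s_1, k_1) = 0x83F36D
s_3 = Round(s_2, k_2) = 0x36D37B
s_4 = Round(s_3, k_3) = 0x37BDD9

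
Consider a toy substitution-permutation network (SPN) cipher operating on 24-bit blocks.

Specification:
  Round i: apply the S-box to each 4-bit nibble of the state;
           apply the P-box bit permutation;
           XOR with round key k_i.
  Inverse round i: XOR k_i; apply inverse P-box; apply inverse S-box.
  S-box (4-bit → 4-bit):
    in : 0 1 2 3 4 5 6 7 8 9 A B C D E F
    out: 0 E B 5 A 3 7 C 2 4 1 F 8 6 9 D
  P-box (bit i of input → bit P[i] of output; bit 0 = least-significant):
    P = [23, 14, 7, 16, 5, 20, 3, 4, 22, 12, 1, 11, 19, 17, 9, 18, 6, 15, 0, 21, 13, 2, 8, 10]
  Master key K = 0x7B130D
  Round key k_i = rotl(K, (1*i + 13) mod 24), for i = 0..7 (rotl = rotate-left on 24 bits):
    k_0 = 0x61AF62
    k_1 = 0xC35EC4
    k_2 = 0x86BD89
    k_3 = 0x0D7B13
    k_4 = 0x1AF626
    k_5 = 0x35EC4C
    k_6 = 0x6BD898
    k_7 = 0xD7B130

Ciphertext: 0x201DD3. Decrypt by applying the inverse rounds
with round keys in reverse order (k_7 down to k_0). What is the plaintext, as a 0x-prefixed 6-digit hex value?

0xCE2499

s_0 = ciphertext = 0x201DD3
s_1 = InvRound(s_0, k_7) = 0xEB4F5F
s_2 = InvRound(s_1, k_6) = 0x169D03
s_3 = InvRound(s_2, k_5) = 0x6F8D94
s_4 = InvRound(s_3, k_4) = 0x3C7B21
s_5 = InvRound(s_4, k_3) = 0x0C092C
s_6 = InvRound(s_5, k_2) = 0x2D58A3
s_7 = InvRound(s_6, k_1) = 0x4FB3AA
s_8 = InvRound(s_7, k_0) = 0xCE2499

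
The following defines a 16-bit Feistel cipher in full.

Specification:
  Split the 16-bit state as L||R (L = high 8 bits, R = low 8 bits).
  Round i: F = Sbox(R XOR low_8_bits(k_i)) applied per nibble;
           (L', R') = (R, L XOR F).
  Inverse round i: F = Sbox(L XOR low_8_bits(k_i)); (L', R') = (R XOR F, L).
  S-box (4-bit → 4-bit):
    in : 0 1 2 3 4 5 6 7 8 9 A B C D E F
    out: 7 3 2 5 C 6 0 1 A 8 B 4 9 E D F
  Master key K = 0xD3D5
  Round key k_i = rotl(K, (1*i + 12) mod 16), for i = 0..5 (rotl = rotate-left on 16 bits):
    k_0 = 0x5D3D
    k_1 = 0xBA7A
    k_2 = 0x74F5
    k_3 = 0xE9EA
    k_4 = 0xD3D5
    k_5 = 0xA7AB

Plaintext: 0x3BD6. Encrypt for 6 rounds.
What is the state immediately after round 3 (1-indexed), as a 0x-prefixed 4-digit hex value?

0x5059

s_0 = plaintext = 0x3BD6
s_1 = Round(s_0, k_0) = 0xD6EF
s_2 = Round(s_1, k_1) = 0xEF50
s_3 = Round(s_2, k_2) = 0x5059
s_4 = Round(s_3, k_3) = 0x5915
s_5 = Round(s_4, k_4) = 0x15CE
s_6 = Round(s_5, k_5) = 0xCE13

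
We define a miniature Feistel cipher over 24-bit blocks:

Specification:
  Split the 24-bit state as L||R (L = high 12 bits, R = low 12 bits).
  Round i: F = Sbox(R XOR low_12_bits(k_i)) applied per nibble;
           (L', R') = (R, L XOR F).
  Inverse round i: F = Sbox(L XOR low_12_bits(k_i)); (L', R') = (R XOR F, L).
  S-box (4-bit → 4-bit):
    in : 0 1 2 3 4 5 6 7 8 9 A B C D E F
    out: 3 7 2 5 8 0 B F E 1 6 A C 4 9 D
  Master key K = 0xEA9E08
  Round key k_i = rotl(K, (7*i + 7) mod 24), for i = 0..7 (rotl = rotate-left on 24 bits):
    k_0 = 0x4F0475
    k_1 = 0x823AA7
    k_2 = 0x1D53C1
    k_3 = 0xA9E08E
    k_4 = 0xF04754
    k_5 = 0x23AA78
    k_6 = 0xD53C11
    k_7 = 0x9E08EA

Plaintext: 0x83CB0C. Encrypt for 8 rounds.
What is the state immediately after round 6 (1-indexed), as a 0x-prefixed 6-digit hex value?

s_0 = plaintext = 0x83CB0C
s_1 = Round(s_0, k_0) = 0xB0C5CD
s_2 = Round(s_1, k_1) = 0x5CD6BA
s_3 = Round(s_2, k_2) = 0x6BA537
s_4 = Round(s_3, k_3) = 0x53761B
s_5 = Round(s_4, k_4) = 0x61B2BA
s_6 = Round(s_5, k_5) = 0x2BA8D9
s_7 = Round(s_6, k_6) = 0x8D9A74
s_8 = Round(s_7, k_7) = 0xA74AC0

0x2BA8D9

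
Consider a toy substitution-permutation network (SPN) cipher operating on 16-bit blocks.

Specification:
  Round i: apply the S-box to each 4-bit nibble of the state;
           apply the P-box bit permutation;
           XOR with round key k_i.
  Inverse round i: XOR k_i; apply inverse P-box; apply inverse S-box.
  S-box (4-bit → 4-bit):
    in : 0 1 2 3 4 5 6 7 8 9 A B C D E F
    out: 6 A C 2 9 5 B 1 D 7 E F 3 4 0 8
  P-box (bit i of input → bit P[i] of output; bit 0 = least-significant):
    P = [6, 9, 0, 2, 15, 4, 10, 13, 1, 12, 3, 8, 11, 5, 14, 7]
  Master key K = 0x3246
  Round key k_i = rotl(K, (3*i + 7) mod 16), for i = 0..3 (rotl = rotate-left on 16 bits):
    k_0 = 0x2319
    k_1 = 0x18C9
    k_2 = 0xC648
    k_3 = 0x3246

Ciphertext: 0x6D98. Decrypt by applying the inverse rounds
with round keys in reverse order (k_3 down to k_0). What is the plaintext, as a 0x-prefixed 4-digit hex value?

s_0 = ciphertext = 0x6D98
s_1 = InvRound(s_0, k_3) = 0x8B06
s_2 = InvRound(s_1, k_2) = 0x58D4
s_3 = InvRound(s_2, k_1) = 0xDD32
s_4 = InvRound(s_3, k_0) = 0x9980

0x9980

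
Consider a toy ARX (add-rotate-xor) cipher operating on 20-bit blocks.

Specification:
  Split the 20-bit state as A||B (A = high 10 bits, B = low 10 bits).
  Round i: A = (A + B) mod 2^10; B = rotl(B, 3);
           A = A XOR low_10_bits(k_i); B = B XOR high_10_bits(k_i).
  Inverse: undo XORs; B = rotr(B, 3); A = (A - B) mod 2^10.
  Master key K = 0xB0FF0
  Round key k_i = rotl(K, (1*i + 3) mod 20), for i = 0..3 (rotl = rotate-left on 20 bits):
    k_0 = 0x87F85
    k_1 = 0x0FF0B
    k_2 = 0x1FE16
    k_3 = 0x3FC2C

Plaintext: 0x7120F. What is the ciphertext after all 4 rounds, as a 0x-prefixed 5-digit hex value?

s_0 = plaintext = 0x7120F
s_1 = Round(s_0, k_0) = 0x15A63
s_2 = Round(s_1, k_1) = 0x6CB23
s_3 = Round(s_2, k_2) = 0xB0D61
s_4 = Round(s_3, k_3) = 0x023F5

0x023F5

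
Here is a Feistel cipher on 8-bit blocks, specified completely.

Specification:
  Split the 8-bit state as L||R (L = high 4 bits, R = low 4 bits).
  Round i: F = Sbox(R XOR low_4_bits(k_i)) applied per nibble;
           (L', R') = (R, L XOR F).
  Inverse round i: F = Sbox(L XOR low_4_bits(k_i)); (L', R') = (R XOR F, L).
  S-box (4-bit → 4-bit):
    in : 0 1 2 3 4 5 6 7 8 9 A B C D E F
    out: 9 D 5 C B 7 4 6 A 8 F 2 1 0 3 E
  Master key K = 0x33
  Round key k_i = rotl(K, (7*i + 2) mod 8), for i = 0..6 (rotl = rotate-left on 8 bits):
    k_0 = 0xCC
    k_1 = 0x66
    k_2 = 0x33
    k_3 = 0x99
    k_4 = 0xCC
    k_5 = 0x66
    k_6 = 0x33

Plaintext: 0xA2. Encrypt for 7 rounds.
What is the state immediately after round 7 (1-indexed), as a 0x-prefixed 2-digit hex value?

s_0 = plaintext = 0xA2
s_1 = Round(s_0, k_0) = 0x29
s_2 = Round(s_1, k_1) = 0x9C
s_3 = Round(s_2, k_2) = 0xC7
s_4 = Round(s_3, k_3) = 0x7F
s_5 = Round(s_4, k_4) = 0xFB
s_6 = Round(s_5, k_5) = 0xBF
s_7 = Round(s_6, k_6) = 0xFA

0xFA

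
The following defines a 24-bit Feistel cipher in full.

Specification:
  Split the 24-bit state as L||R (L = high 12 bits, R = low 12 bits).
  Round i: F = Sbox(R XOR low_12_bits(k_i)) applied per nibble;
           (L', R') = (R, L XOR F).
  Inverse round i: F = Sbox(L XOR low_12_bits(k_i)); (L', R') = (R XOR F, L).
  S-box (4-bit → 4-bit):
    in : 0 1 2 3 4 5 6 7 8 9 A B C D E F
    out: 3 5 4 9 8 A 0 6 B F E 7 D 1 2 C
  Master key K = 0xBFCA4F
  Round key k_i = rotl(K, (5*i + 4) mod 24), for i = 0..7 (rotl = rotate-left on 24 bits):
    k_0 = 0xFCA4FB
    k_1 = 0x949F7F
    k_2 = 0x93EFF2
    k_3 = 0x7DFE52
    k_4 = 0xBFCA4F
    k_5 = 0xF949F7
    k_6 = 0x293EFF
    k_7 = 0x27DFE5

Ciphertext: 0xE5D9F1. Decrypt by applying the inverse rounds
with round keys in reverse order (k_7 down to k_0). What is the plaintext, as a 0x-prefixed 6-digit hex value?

s_0 = ciphertext = 0xE5D9F1
s_1 = InvRound(s_0, k_7) = 0xC8AE5D
s_2 = InvRound(s_1, k_6) = 0xA37C8A
s_3 = InvRound(s_2, k_5) = 0x559A37
s_4 = InvRound(s_3, k_4) = 0x667559
s_5 = InvRound(s_4, k_3) = 0xEC3667
s_6 = InvRound(s_5, k_2) = 0x3F2EC3
s_7 = InvRound(s_6, k_1) = 0x3723F2
s_8 = InvRound(s_7, k_0) = 0x54D372

0x54D372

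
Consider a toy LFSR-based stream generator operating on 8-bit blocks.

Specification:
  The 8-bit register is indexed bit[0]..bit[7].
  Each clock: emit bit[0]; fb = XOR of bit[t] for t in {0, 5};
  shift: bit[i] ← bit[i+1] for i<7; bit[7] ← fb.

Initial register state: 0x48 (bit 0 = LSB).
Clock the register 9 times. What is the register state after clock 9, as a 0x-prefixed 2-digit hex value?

reg_0 = 0x48
clock 1: out=0, reg = 0x24
clock 2: out=0, reg = 0x92
clock 3: out=0, reg = 0x49
clock 4: out=1, reg = 0xA4
clock 5: out=0, reg = 0xD2
clock 6: out=0, reg = 0x69
clock 7: out=1, reg = 0x34
clock 8: out=0, reg = 0x9A
clock 9: out=0, reg = 0x4D

0x4D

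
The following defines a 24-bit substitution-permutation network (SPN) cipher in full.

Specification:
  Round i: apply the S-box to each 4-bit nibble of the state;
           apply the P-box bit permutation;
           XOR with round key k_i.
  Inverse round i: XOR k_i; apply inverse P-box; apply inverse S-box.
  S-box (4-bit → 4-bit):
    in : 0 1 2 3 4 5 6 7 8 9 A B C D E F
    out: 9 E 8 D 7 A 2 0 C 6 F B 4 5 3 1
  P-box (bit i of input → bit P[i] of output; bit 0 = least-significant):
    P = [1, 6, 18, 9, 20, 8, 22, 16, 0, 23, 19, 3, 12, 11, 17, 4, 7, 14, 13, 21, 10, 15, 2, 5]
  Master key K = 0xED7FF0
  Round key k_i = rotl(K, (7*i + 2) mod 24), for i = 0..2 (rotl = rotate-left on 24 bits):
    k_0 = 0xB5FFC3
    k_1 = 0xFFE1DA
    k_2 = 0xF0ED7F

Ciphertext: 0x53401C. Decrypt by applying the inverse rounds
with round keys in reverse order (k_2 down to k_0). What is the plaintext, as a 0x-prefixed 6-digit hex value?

0x63B08E

s_0 = ciphertext = 0x53401C
s_1 = InvRound(s_0, k_2) = 0xB89E5E
s_2 = InvRound(s_1, k_1) = 0xD44718
s_3 = InvRound(s_2, k_0) = 0x63B08E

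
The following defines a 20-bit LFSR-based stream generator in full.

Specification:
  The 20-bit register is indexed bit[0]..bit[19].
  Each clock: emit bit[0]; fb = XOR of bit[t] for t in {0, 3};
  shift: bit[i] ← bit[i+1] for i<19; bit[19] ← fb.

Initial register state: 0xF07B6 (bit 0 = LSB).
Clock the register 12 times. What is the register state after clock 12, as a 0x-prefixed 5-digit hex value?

0x740F0

reg_0 = 0xF07B6
clock 1: out=0, reg = 0x783DB
clock 2: out=1, reg = 0x3C1ED
clock 3: out=1, reg = 0x1E0F6
clock 4: out=0, reg = 0x0F07B
clock 5: out=1, reg = 0x0783D
clock 6: out=1, reg = 0x03C1E
clock 7: out=0, reg = 0x81E0F
clock 8: out=1, reg = 0x40F07
clock 9: out=1, reg = 0xA0783
clock 10: out=1, reg = 0xD03C1
clock 11: out=1, reg = 0xE81E0
clock 12: out=0, reg = 0x740F0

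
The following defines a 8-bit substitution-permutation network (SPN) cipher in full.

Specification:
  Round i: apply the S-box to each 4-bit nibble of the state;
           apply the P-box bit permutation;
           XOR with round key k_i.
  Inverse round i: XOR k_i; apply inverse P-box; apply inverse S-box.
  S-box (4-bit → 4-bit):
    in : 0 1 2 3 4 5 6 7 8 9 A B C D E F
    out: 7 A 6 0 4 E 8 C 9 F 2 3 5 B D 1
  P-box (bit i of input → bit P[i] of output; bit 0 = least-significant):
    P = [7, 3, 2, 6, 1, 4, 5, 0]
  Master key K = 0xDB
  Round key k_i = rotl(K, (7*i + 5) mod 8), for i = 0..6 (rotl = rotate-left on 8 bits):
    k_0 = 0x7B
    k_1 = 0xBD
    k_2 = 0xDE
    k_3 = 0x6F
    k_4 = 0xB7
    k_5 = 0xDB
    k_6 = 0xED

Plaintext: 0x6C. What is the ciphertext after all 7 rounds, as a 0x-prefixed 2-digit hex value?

s_0 = plaintext = 0x6C
s_1 = Round(s_0, k_0) = 0xFE
s_2 = Round(s_1, k_1) = 0x7B
s_3 = Round(s_2, k_2) = 0x77
s_4 = Round(s_3, k_3) = 0x0A
s_5 = Round(s_4, k_4) = 0x8D
s_6 = Round(s_5, k_5) = 0x10
s_7 = Round(s_6, k_6) = 0x70

0x70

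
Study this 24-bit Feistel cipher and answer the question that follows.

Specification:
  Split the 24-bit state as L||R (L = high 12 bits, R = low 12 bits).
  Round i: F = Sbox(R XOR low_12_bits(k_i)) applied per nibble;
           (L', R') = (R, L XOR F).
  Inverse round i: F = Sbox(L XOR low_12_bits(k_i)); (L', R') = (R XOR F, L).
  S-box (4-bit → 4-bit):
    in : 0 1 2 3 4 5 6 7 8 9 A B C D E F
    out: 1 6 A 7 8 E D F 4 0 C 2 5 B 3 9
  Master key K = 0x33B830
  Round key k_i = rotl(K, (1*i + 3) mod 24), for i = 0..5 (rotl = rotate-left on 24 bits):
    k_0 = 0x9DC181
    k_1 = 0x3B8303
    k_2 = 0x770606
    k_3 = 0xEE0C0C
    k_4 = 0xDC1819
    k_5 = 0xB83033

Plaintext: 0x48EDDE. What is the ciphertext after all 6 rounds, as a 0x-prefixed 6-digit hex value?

0xC41000

s_0 = plaintext = 0x48EDDE
s_1 = Round(s_0, k_0) = 0xDDE167
s_2 = Round(s_1, k_1) = 0x167706
s_3 = Round(s_2, k_2) = 0x706776
s_4 = Round(s_3, k_3) = 0x7765FA
s_5 = Round(s_4, k_4) = 0x5FAC41
s_6 = Round(s_5, k_5) = 0xC41000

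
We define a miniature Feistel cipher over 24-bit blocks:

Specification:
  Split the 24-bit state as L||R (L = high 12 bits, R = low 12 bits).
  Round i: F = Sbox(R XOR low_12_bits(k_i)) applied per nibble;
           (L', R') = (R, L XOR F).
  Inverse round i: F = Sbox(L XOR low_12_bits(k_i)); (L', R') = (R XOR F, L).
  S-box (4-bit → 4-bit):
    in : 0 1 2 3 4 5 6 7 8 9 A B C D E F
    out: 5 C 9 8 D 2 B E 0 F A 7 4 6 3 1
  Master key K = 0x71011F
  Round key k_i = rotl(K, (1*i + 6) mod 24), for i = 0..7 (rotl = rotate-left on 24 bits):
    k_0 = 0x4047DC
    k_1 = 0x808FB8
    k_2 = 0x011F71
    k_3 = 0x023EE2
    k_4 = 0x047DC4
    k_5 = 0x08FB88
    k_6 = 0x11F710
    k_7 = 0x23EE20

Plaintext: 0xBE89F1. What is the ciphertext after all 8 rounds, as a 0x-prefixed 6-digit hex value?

s_0 = plaintext = 0xBE89F1
s_1 = Round(s_0, k_0) = 0x9F187E
s_2 = Round(s_1, k_1) = 0x87E7BA
s_3 = Round(s_2, k_2) = 0x7BA839
s_4 = Round(s_3, k_3) = 0x839CDD
s_5 = Round(s_4, k_4) = 0xCDD4F6
s_6 = Round(s_5, k_5) = 0x4F6D3E
s_7 = Round(s_6, k_6) = 0xD3EE65
s_8 = Round(s_7, k_7) = 0xE658EC

0xE658EC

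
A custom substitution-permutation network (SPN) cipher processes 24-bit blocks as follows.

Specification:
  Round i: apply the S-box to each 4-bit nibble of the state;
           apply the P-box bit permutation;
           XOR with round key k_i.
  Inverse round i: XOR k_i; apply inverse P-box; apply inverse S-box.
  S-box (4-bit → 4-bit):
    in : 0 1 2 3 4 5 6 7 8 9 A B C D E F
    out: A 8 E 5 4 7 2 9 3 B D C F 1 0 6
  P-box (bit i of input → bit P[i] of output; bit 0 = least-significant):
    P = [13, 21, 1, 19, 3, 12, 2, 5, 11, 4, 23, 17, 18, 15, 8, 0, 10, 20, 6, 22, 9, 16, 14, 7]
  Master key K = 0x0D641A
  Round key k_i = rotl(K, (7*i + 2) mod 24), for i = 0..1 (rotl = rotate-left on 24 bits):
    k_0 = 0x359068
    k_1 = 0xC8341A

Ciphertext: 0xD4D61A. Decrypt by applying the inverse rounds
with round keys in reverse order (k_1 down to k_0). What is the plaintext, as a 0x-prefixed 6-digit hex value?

0x9D1754

s_0 = ciphertext = 0xD4D61A
s_1 = InvRound(s_0, k_1) = 0x368EE7
s_2 = InvRound(s_1, k_0) = 0x9D1754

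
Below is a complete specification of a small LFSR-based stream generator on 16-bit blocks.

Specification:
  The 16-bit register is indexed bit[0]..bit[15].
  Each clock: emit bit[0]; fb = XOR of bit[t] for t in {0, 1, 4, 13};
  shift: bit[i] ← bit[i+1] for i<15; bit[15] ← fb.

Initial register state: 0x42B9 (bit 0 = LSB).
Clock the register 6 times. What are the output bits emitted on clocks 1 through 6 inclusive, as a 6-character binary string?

reg_0 = 0x42B9
clock 1: out=1, reg = 0x215C
clock 2: out=0, reg = 0x10AE
clock 3: out=0, reg = 0x8857
clock 4: out=1, reg = 0xC42B
clock 5: out=1, reg = 0x6215
clock 6: out=1, reg = 0xB10A

100111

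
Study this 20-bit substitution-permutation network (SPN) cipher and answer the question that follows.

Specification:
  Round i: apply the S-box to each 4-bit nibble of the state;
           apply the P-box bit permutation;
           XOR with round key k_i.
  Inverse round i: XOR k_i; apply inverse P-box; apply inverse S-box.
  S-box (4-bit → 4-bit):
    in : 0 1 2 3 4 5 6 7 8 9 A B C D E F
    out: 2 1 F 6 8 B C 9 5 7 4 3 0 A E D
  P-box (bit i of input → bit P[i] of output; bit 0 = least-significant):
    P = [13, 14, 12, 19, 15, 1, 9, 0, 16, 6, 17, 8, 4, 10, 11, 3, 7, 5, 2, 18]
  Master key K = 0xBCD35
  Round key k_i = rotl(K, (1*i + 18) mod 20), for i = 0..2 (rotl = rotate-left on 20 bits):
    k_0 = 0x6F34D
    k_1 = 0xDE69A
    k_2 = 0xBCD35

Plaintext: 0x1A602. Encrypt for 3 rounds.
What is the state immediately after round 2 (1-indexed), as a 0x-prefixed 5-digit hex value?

0x7DE8A

s_0 = plaintext = 0x1A602
s_1 = Round(s_0, k_0) = 0xC8ACF
s_2 = Round(s_1, k_1) = 0x7DE8A
s_3 = Round(s_2, k_2) = 0xD5AFD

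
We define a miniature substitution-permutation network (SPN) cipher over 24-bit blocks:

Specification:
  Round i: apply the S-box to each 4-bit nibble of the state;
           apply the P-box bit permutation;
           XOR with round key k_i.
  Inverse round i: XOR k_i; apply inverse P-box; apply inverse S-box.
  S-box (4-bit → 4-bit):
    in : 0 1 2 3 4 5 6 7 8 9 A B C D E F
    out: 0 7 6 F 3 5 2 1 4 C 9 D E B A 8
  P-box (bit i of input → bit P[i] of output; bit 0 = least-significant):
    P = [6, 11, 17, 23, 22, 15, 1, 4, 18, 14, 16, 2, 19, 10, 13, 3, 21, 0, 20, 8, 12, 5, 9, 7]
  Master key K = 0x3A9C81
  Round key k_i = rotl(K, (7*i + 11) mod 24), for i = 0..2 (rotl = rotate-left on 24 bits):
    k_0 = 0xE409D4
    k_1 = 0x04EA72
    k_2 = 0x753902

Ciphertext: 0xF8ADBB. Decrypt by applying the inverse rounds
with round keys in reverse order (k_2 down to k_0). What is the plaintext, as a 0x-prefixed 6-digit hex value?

0x28D6D7

s_0 = ciphertext = 0xF8ADBB
s_1 = InvRound(s_0, k_2) = 0xD6D5EF
s_2 = InvRound(s_1, k_1) = 0xBCCFAC
s_3 = InvRound(s_2, k_0) = 0x28D6D7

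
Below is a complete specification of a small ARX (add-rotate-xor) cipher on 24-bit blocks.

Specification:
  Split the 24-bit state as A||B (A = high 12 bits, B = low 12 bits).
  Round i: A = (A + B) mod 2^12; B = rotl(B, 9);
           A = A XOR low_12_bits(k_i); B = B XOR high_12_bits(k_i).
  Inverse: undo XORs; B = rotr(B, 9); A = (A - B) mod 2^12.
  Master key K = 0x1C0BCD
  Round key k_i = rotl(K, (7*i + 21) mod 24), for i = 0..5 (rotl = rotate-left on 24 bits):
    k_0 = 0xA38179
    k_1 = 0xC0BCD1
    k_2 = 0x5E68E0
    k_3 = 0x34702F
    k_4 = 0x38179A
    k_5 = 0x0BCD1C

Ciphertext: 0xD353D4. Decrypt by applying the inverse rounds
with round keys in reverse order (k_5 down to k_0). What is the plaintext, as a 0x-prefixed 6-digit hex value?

s_0 = ciphertext = 0xD353D4
s_1 = InvRound(s_0, k_5) = 0x4E8B41
s_2 = InvRound(s_1, k_4) = 0xD6E604
s_3 = InvRound(s_2, k_3) = 0x327A1A
s_4 = InvRound(s_3, k_2) = 0xBE0FE7
s_5 = InvRound(s_4, k_1) = 0x7D0F61
s_6 = InvRound(s_5, k_0) = 0xBDFACA

0xBDFACA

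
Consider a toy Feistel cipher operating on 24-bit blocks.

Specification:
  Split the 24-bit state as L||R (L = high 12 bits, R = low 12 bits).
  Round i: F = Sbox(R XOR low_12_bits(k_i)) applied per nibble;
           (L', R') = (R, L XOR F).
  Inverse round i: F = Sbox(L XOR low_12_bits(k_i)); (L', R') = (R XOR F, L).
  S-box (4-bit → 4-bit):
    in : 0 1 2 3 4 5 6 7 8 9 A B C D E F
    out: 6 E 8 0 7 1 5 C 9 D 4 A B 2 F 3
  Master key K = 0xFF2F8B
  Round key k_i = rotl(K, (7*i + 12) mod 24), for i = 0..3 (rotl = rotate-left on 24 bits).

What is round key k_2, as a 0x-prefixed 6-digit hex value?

K = 0xFF2F8B
k_0 = rotl(K, (7*0+12) mod 24) = rotl(K, 12) = 0xF8BFF2
k_1 = rotl(K, (7*1+12) mod 24) = rotl(K, 19) = 0x5FF97C
k_2 = rotl(K, (7*2+12) mod 24) = rotl(K, 2) = 0xFCBE2F

0xFCBE2F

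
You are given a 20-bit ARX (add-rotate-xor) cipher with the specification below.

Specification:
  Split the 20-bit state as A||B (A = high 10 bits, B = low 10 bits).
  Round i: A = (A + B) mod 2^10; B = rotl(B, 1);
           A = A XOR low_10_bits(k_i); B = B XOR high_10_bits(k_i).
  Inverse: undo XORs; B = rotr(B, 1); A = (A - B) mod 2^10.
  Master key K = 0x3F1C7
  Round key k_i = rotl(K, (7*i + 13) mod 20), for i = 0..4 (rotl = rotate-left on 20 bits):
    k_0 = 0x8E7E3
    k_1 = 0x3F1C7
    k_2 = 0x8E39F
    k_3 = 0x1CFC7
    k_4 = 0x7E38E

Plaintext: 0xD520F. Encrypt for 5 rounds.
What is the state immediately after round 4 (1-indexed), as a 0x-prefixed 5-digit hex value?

0xC82C6

s_0 = plaintext = 0xD520F
s_1 = Round(s_0, k_0) = 0xA0226
s_2 = Round(s_1, k_1) = 0x584B1
s_3 = Round(s_2, k_2) = 0x6375A
s_4 = Round(s_3, k_3) = 0xC82C6
s_5 = Round(s_4, k_4) = 0x9A075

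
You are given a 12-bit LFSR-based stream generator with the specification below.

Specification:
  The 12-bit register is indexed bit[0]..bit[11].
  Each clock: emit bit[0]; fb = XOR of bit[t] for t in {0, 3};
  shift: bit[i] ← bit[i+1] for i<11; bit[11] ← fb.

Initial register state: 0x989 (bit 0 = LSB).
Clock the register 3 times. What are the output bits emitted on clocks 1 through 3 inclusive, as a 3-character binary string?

100

reg_0 = 0x989
clock 1: out=1, reg = 0x4C4
clock 2: out=0, reg = 0x262
clock 3: out=0, reg = 0x131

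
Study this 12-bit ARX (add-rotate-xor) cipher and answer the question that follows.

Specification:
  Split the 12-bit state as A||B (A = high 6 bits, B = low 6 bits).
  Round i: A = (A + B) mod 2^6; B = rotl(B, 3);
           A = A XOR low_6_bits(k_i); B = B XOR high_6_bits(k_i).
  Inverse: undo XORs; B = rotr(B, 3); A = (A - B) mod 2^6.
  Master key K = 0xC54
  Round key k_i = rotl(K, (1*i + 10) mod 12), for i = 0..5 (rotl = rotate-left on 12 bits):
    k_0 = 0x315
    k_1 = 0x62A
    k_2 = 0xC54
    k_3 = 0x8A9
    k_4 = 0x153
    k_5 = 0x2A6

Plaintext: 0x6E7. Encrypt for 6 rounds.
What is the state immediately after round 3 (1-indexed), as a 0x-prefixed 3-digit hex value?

s_0 = plaintext = 0x6E7
s_1 = Round(s_0, k_0) = 0x5F0
s_2 = Round(s_1, k_1) = 0xB5E
s_3 = Round(s_2, k_2) = 0x7C2
s_4 = Round(s_3, k_3) = 0x232
s_5 = Round(s_4, k_4) = 0xA53
s_6 = Round(s_5, k_5) = 0x690

0x7C2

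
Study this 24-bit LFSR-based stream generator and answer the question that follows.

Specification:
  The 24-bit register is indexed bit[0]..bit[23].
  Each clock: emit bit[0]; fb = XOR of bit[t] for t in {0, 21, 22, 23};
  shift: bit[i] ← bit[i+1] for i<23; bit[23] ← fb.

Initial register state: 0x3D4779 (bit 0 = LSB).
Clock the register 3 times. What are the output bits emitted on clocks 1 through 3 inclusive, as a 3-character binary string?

reg_0 = 0x3D4779
clock 1: out=1, reg = 0x1EA3BC
clock 2: out=0, reg = 0x0F51DE
clock 3: out=0, reg = 0x07A8EF

100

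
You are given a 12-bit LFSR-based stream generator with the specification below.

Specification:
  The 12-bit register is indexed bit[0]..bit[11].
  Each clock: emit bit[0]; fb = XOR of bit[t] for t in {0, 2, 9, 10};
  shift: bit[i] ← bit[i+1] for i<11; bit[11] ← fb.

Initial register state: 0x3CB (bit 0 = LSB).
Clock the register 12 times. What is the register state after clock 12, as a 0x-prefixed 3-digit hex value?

0x998

reg_0 = 0x3CB
clock 1: out=1, reg = 0x1E5
clock 2: out=1, reg = 0x0F2
clock 3: out=0, reg = 0x079
clock 4: out=1, reg = 0x83C
clock 5: out=0, reg = 0xC1E
clock 6: out=0, reg = 0x60F
clock 7: out=1, reg = 0x307
clock 8: out=1, reg = 0x983
clock 9: out=1, reg = 0xCC1
clock 10: out=1, reg = 0x660
clock 11: out=0, reg = 0x330
clock 12: out=0, reg = 0x998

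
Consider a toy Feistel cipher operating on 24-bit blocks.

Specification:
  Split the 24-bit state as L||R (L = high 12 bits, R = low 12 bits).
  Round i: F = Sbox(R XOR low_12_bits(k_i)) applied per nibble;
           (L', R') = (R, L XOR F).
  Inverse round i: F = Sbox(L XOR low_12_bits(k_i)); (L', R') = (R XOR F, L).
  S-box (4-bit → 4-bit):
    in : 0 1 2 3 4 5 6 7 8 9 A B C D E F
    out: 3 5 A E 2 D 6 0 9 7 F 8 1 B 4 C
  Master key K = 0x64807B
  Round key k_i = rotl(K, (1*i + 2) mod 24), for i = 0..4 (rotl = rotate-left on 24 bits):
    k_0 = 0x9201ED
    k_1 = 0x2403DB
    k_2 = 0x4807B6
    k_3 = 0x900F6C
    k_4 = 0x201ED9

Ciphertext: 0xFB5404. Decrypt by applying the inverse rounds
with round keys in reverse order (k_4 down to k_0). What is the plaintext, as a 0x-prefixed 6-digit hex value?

s_0 = ciphertext = 0xFB5404
s_1 = InvRound(s_0, k_4) = 0x165FB5
s_2 = InvRound(s_1, k_3) = 0xB82165
s_3 = InvRound(s_2, k_2) = 0x087B82
s_4 = InvRound(s_3, k_1) = 0x553087
s_5 = InvRound(s_4, k_0) = 0x203553

0x203553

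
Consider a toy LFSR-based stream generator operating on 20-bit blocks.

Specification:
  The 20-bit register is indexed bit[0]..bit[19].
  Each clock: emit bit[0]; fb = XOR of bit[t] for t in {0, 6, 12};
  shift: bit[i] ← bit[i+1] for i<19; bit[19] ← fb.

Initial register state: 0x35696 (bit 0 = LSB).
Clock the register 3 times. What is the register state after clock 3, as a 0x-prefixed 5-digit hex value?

reg_0 = 0x35696
clock 1: out=0, reg = 0x9AB4B
clock 2: out=1, reg = 0x4D5A5
clock 3: out=1, reg = 0x26AD2

0x26AD2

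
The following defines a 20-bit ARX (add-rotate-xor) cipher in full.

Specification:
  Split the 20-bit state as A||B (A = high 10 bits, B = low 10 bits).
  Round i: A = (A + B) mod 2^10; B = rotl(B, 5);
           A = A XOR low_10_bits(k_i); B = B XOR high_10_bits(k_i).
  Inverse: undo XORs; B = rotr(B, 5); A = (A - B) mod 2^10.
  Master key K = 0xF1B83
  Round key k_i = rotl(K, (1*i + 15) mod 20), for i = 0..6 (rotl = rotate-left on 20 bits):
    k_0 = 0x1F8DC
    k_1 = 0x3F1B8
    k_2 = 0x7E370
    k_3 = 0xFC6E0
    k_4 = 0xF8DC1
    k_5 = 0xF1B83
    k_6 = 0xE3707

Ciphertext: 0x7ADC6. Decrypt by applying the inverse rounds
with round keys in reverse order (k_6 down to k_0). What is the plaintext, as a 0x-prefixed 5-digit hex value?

s_0 = ciphertext = 0x7ADC6
s_1 = InvRound(s_0, k_6) = 0x5E972
s_2 = InvRound(s_1, k_5) = 0x19295
s_3 = InvRound(s_2, k_4) = 0xB6ACB
s_4 = InvRound(s_3, k_3) = 0x3C749
s_5 = InvRound(s_4, k_2) = 0x53235
s_6 = InvRound(s_5, k_1) = 0xEF936
s_7 = InvRound(s_6, k_0) = 0x9610A

0x9610A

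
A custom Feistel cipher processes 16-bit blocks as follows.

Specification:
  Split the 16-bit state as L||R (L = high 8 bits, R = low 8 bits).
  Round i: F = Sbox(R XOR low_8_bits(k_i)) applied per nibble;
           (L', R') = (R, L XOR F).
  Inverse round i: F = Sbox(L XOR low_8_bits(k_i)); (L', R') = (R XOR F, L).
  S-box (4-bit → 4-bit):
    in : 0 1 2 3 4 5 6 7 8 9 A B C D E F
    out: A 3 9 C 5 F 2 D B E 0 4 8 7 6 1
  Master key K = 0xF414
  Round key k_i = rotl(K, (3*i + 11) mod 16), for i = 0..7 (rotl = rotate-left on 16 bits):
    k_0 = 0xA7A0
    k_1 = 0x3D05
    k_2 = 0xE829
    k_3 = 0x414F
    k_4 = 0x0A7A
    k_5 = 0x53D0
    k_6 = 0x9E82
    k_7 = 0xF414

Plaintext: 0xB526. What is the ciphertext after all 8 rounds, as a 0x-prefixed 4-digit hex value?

0x9D11

s_0 = plaintext = 0xB526
s_1 = Round(s_0, k_0) = 0x2607
s_2 = Round(s_1, k_1) = 0x078F
s_3 = Round(s_2, k_2) = 0x8F05
s_4 = Round(s_3, k_3) = 0x05DF
s_5 = Round(s_4, k_4) = 0xDF0A
s_6 = Round(s_5, k_5) = 0x0AAF
s_7 = Round(s_6, k_6) = 0xAF9D
s_8 = Round(s_7, k_7) = 0x9D11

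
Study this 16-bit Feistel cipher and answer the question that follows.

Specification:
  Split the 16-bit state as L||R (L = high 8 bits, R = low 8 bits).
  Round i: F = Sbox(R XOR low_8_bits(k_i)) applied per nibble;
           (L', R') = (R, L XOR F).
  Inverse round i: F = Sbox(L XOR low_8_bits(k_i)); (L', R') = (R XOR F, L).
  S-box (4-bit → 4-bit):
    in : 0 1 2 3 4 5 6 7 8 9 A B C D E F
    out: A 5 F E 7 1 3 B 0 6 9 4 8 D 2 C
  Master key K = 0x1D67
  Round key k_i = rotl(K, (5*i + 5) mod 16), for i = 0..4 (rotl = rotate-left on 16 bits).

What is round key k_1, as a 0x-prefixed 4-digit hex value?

K = 0x1D67
k_0 = rotl(K, (5*0+5) mod 16) = rotl(K, 5) = 0xACE3
k_1 = rotl(K, (5*1+5) mod 16) = rotl(K, 10) = 0x9C75

0x9C75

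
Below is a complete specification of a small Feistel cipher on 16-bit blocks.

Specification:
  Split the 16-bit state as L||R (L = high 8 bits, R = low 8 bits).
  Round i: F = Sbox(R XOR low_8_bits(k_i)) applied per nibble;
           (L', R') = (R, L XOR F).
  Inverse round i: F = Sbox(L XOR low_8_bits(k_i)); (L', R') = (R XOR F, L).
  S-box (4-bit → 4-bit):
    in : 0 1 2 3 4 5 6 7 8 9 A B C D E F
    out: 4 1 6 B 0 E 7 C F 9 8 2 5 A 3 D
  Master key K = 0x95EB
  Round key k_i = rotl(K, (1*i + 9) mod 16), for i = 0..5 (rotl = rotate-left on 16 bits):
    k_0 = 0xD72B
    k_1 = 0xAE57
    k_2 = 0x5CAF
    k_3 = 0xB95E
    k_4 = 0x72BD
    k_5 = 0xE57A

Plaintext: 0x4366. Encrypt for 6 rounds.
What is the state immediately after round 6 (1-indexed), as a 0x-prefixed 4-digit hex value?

s_0 = plaintext = 0x4366
s_1 = Round(s_0, k_0) = 0x6649
s_2 = Round(s_1, k_1) = 0x4975
s_3 = Round(s_2, k_2) = 0x75E1
s_4 = Round(s_3, k_3) = 0xE158
s_5 = Round(s_4, k_4) = 0x58DF
s_6 = Round(s_5, k_5) = 0xDFD6

0xDFD6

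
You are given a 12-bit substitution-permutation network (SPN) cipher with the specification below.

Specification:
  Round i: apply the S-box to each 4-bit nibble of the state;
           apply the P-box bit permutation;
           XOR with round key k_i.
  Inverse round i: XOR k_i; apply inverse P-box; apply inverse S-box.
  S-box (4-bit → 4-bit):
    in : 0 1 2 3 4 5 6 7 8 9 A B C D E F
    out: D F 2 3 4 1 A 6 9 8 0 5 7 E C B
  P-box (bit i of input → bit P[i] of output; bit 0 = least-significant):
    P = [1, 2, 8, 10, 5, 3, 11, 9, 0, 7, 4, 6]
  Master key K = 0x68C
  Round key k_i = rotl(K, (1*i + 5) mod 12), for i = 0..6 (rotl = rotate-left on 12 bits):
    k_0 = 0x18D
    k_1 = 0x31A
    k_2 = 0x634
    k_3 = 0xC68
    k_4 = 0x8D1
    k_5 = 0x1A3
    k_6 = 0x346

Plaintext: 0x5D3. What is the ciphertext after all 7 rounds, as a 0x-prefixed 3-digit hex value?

0x3DD

s_0 = plaintext = 0x5D3
s_1 = Round(s_0, k_0) = 0xB82
s_2 = Round(s_1, k_1) = 0x12F
s_3 = Round(s_2, k_2) = 0x2EB
s_4 = Round(s_3, k_3) = 0x7EA
s_5 = Round(s_4, k_4) = 0x241
s_6 = Round(s_5, k_5) = 0xC25
s_7 = Round(s_6, k_6) = 0x3DD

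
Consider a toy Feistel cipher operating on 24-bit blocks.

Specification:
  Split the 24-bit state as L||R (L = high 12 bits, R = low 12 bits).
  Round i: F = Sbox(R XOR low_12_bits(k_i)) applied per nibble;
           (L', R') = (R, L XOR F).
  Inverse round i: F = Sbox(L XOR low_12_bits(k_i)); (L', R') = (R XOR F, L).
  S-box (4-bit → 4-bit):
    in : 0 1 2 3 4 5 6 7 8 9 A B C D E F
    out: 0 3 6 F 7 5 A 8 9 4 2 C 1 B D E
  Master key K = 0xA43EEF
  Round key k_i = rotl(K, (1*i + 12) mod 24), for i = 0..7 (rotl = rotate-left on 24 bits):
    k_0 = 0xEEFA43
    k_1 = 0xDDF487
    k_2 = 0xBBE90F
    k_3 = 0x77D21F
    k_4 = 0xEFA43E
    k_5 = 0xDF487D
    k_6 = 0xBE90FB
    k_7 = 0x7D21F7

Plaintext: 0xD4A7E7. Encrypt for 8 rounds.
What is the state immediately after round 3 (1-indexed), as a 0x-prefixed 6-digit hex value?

s_0 = plaintext = 0xD4A7E7
s_1 = Round(s_0, k_0) = 0x7E766D
s_2 = Round(s_1, k_1) = 0x66D135
s_3 = Round(s_2, k_2) = 0x135F9F
s_4 = Round(s_3, k_3) = 0xF9FAA5
s_5 = Round(s_4, k_4) = 0xAA52D3
s_6 = Round(s_5, k_5) = 0x2D3888
s_7 = Round(s_6, k_6) = 0x888B5C
s_8 = Round(s_7, k_7) = 0xB5CAA4

0x135F9F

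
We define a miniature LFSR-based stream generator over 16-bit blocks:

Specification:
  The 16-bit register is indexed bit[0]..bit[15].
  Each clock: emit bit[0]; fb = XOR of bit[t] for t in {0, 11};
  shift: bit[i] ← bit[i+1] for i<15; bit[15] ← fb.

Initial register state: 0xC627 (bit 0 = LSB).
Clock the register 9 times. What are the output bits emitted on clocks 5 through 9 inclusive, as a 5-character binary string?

reg_0 = 0xC627
clock 1: out=1, reg = 0xE313
clock 2: out=1, reg = 0xF189
clock 3: out=1, reg = 0xF8C4
clock 4: out=0, reg = 0xFC62
clock 5: out=0, reg = 0xFE31
clock 6: out=1, reg = 0x7F18
clock 7: out=0, reg = 0xBF8C
clock 8: out=0, reg = 0xDFC6
clock 9: out=0, reg = 0xEFE3

01000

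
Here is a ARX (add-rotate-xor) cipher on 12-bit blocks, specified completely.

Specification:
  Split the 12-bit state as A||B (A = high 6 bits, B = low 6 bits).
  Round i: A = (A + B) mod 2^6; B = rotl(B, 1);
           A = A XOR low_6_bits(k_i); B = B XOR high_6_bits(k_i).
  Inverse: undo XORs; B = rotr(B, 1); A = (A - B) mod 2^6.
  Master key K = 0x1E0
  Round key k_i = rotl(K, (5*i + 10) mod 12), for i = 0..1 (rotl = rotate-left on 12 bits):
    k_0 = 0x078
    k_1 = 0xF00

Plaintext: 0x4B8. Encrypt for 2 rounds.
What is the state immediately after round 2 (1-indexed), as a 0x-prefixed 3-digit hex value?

0x89D

s_0 = plaintext = 0x4B8
s_1 = Round(s_0, k_0) = 0xCB0
s_2 = Round(s_1, k_1) = 0x89D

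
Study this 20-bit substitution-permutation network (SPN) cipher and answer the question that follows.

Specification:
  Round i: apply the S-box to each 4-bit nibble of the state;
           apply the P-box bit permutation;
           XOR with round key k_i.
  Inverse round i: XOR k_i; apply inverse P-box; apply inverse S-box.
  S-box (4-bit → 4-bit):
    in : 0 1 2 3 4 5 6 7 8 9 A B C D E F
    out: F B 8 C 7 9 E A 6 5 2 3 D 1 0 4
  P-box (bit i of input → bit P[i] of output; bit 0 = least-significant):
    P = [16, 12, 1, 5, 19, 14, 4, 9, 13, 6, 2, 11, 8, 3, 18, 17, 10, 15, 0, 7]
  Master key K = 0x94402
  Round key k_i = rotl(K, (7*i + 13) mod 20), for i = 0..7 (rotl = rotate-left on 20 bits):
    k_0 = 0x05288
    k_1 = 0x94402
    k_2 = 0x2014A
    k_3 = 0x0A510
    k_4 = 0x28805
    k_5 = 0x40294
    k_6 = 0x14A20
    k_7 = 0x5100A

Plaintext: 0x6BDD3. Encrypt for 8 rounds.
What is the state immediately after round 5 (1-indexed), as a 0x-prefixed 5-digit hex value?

s_0 = plaintext = 0x6BDD3
s_1 = Round(s_0, k_0) = 0x8F323
s_2 = Round(s_1, k_1) = 0xDCE25
s_3 = Round(s_2, k_2) = 0x5066A
s_4 = Round(s_3, k_3) = 0x6FACC
s_5 = Round(s_4, k_4) = 0xF0AF6
s_6 = Round(s_5, k_5) = 0x213EF
s_7 = Round(s_6, k_6) = 0x343AE
s_8 = Round(s_7, k_7) = 0x15987

0xF0AF6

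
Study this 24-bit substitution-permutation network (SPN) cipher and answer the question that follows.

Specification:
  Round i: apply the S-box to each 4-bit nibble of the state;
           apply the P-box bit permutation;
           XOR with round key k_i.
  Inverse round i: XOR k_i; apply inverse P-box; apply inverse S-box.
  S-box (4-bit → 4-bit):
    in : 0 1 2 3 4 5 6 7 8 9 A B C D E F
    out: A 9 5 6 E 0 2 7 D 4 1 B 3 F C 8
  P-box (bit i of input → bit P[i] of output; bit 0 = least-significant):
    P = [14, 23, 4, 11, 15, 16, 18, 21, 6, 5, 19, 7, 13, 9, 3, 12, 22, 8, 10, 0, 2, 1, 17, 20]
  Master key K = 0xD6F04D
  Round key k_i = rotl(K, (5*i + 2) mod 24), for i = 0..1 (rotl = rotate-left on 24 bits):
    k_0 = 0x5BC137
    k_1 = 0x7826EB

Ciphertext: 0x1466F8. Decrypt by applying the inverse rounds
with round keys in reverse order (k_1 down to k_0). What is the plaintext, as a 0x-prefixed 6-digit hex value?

0x8FF81E

s_0 = ciphertext = 0x1466F8
s_1 = InvRound(s_0, k_1) = 0x6159E2
s_2 = InvRound(s_1, k_0) = 0x8FF81E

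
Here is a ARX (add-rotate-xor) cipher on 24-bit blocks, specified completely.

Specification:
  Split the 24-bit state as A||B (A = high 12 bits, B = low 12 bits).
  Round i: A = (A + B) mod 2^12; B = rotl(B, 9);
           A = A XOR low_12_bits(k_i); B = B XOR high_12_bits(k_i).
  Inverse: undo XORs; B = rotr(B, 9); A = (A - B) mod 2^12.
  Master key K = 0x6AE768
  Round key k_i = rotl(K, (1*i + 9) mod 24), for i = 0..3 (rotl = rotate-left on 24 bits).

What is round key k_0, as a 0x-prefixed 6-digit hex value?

K = 0x6AE768
k_0 = rotl(K, (1*0+9) mod 24) = rotl(K, 9) = 0xCED0D5

0xCED0D5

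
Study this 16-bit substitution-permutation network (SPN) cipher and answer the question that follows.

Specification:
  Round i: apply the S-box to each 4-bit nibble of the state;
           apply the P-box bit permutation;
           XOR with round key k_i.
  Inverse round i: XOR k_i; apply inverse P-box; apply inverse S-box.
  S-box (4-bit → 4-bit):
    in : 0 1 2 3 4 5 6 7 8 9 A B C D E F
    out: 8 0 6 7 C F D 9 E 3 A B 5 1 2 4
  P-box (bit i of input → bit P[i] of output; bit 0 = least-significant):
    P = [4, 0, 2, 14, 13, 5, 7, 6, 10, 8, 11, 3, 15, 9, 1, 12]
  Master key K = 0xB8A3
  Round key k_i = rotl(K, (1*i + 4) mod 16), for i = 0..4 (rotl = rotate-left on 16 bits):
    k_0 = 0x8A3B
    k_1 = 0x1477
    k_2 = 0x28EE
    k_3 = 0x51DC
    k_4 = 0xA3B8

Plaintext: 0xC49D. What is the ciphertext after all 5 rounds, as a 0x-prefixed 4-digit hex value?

s_0 = plaintext = 0xC49D
s_1 = Round(s_0, k_0) = 0x2201
s_2 = Round(s_1, k_1) = 0x1F35
s_3 = Round(s_2, k_2) = 0x405B
s_4 = Round(s_3, k_3) = 0x2127
s_5 = Round(s_4, k_4) = 0xE10A

0xE10A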